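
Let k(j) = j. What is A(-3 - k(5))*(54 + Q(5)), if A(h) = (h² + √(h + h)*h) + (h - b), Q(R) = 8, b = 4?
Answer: 3224 - 1984*I ≈ 3224.0 - 1984.0*I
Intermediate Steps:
A(h) = -4 + h + h² + √2*h^(3/2) (A(h) = (h² + √(h + h)*h) + (h - 1*4) = (h² + √(2*h)*h) + (h - 4) = (h² + (√2*√h)*h) + (-4 + h) = (h² + √2*h^(3/2)) + (-4 + h) = -4 + h + h² + √2*h^(3/2))
A(-3 - k(5))*(54 + Q(5)) = (-4 + (-3 - 1*5) + (-3 - 1*5)² + √2*(-3 - 1*5)^(3/2))*(54 + 8) = (-4 + (-3 - 5) + (-3 - 5)² + √2*(-3 - 5)^(3/2))*62 = (-4 - 8 + (-8)² + √2*(-8)^(3/2))*62 = (-4 - 8 + 64 + √2*(-16*I*√2))*62 = (-4 - 8 + 64 - 32*I)*62 = (52 - 32*I)*62 = 3224 - 1984*I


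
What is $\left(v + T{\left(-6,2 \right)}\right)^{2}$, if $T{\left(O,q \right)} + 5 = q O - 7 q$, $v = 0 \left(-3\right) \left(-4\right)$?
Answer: $961$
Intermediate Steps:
$v = 0$ ($v = 0 \left(-4\right) = 0$)
$T{\left(O,q \right)} = -5 - 7 q + O q$ ($T{\left(O,q \right)} = -5 + \left(q O - 7 q\right) = -5 + \left(O q - 7 q\right) = -5 + \left(- 7 q + O q\right) = -5 - 7 q + O q$)
$\left(v + T{\left(-6,2 \right)}\right)^{2} = \left(0 - 31\right)^{2} = \left(-31\right)^{2} = 961$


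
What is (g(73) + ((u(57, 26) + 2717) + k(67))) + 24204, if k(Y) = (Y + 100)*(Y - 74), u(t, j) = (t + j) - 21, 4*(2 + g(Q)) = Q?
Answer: 103321/4 ≈ 25830.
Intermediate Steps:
g(Q) = -2 + Q/4
u(t, j) = -21 + j + t (u(t, j) = (j + t) - 21 = -21 + j + t)
k(Y) = (-74 + Y)*(100 + Y) (k(Y) = (100 + Y)*(-74 + Y) = (-74 + Y)*(100 + Y))
(g(73) + ((u(57, 26) + 2717) + k(67))) + 24204 = ((-2 + (¼)*73) + (((-21 + 26 + 57) + 2717) + (-7400 + 67² + 26*67))) + 24204 = ((-2 + 73/4) + ((62 + 2717) + (-7400 + 4489 + 1742))) + 24204 = (65/4 + (2779 - 1169)) + 24204 = (65/4 + 1610) + 24204 = 6505/4 + 24204 = 103321/4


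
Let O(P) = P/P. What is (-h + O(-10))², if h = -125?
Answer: 15876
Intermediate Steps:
O(P) = 1
(-h + O(-10))² = (-1*(-125) + 1)² = (125 + 1)² = 126² = 15876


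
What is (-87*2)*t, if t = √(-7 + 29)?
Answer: -174*√22 ≈ -816.13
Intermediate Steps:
t = √22 ≈ 4.6904
(-87*2)*t = (-87*2)*√22 = -174*√22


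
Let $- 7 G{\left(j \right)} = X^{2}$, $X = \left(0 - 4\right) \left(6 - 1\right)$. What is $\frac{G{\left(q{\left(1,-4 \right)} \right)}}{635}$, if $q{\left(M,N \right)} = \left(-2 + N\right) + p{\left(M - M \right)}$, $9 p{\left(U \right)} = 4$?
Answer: $- \frac{80}{889} \approx -0.089989$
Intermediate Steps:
$p{\left(U \right)} = \frac{4}{9}$ ($p{\left(U \right)} = \frac{1}{9} \cdot 4 = \frac{4}{9}$)
$X = -20$ ($X = \left(-4\right) 5 = -20$)
$q{\left(M,N \right)} = - \frac{14}{9} + N$ ($q{\left(M,N \right)} = \left(-2 + N\right) + \frac{4}{9} = - \frac{14}{9} + N$)
$G{\left(j \right)} = - \frac{400}{7}$ ($G{\left(j \right)} = - \frac{\left(-20\right)^{2}}{7} = \left(- \frac{1}{7}\right) 400 = - \frac{400}{7}$)
$\frac{G{\left(q{\left(1,-4 \right)} \right)}}{635} = - \frac{400}{7 \cdot 635} = \left(- \frac{400}{7}\right) \frac{1}{635} = - \frac{80}{889}$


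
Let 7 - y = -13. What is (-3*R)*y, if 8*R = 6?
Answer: -45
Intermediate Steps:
R = 3/4 (R = (1/8)*6 = 3/4 ≈ 0.75000)
y = 20 (y = 7 - 1*(-13) = 7 + 13 = 20)
(-3*R)*y = -3*3/4*20 = -9/4*20 = -45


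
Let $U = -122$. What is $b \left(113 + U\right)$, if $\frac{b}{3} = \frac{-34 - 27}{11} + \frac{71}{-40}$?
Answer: $\frac{86967}{440} \approx 197.65$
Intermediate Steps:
$b = - \frac{9663}{440}$ ($b = 3 \left(\frac{-34 - 27}{11} + \frac{71}{-40}\right) = 3 \left(\left(-61\right) \frac{1}{11} + 71 \left(- \frac{1}{40}\right)\right) = 3 \left(- \frac{61}{11} - \frac{71}{40}\right) = 3 \left(- \frac{3221}{440}\right) = - \frac{9663}{440} \approx -21.961$)
$b \left(113 + U\right) = - \frac{9663 \left(113 - 122\right)}{440} = \left(- \frac{9663}{440}\right) \left(-9\right) = \frac{86967}{440}$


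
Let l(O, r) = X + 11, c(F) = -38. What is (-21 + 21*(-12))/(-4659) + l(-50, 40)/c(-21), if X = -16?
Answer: 11223/59014 ≈ 0.19018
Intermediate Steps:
l(O, r) = -5 (l(O, r) = -16 + 11 = -5)
(-21 + 21*(-12))/(-4659) + l(-50, 40)/c(-21) = (-21 + 21*(-12))/(-4659) - 5/(-38) = (-21 - 252)*(-1/4659) - 5*(-1/38) = -273*(-1/4659) + 5/38 = 91/1553 + 5/38 = 11223/59014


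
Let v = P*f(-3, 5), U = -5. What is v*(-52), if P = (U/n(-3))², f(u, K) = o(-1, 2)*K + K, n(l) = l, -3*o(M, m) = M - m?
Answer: -13000/9 ≈ -1444.4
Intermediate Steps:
o(M, m) = -M/3 + m/3 (o(M, m) = -(M - m)/3 = -M/3 + m/3)
f(u, K) = 2*K (f(u, K) = (-⅓*(-1) + (⅓)*2)*K + K = (⅓ + ⅔)*K + K = 1*K + K = K + K = 2*K)
P = 25/9 (P = (-5/(-3))² = (-5*(-⅓))² = (5/3)² = 25/9 ≈ 2.7778)
v = 250/9 (v = 25*(2*5)/9 = (25/9)*10 = 250/9 ≈ 27.778)
v*(-52) = (250/9)*(-52) = -13000/9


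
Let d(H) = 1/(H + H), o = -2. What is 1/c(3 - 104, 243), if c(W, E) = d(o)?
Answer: -4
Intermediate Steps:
d(H) = 1/(2*H)
c(W, E) = -¼ (c(W, E) = (½)/(-2) = (½)*(-½) = -¼)
1/c(3 - 104, 243) = 1/(-¼) = -4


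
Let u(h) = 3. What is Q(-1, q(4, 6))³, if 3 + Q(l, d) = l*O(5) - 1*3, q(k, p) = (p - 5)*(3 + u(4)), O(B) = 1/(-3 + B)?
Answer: -2197/8 ≈ -274.63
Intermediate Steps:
q(k, p) = -30 + 6*p (q(k, p) = (p - 5)*(3 + 3) = (-5 + p)*6 = -30 + 6*p)
Q(l, d) = -6 + l/2 (Q(l, d) = -3 + (l/(-3 + 5) - 1*3) = -3 + (l/2 - 3) = -3 + (-3 + l/2) = -6 + l/2)
Q(-1, q(4, 6))³ = (-6 + (½)*(-1))³ = (-6 - ½)³ = (-13/2)³ = -2197/8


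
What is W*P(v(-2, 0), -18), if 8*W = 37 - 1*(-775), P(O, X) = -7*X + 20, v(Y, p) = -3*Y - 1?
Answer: 14819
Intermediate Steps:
v(Y, p) = -1 - 3*Y
P(O, X) = 20 - 7*X
W = 203/2 (W = (37 - 1*(-775))/8 = (37 + 775)/8 = (1/8)*812 = 203/2 ≈ 101.50)
W*P(v(-2, 0), -18) = 203*(20 - 7*(-18))/2 = 203*(20 + 126)/2 = (203/2)*146 = 14819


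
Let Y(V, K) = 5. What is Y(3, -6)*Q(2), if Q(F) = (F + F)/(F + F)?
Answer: 5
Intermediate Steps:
Q(F) = 1 (Q(F) = (2*F)/((2*F)) = (2*F)*(1/(2*F)) = 1)
Y(3, -6)*Q(2) = 5*1 = 5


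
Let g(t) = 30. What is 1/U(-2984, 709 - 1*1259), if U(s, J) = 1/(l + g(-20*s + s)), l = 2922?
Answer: 2952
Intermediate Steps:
U(s, J) = 1/2952 (U(s, J) = 1/(2922 + 30) = 1/2952)
1/U(-2984, 709 - 1*1259) = 1/(1/2952) = 2952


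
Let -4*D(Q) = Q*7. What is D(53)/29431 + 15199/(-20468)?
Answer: -112305044/150598427 ≈ -0.74573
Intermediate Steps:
D(Q) = -7*Q/4 (D(Q) = -Q*7/4 = -7*Q/4)
D(53)/29431 + 15199/(-20468) = -7/4*53/29431 + 15199/(-20468) = -371/4*1/29431 + 15199*(-1/20468) = -371/117724 - 15199/20468 = -112305044/150598427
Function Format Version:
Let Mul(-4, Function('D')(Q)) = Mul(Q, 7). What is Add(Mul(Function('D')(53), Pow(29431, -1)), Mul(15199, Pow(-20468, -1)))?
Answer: Rational(-112305044, 150598427) ≈ -0.74573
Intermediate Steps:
Function('D')(Q) = Mul(Rational(-7, 4), Q) (Function('D')(Q) = Mul(Rational(-1, 4), Mul(Q, 7)) = Mul(Rational(-1, 4), Mul(7, Q)) = Mul(Rational(-7, 4), Q))
Add(Mul(Function('D')(53), Pow(29431, -1)), Mul(15199, Pow(-20468, -1))) = Add(Mul(Mul(Rational(-7, 4), 53), Pow(29431, -1)), Mul(15199, Pow(-20468, -1))) = Add(Mul(Rational(-371, 4), Rational(1, 29431)), Mul(15199, Rational(-1, 20468))) = Add(Rational(-371, 117724), Rational(-15199, 20468)) = Rational(-112305044, 150598427)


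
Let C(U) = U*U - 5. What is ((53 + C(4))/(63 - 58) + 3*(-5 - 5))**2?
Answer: 7396/25 ≈ 295.84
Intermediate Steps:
C(U) = -5 + U**2 (C(U) = U**2 - 5 = -5 + U**2)
((53 + C(4))/(63 - 58) + 3*(-5 - 5))**2 = ((53 + (-5 + 4**2))/(63 - 58) + 3*(-5 - 5))**2 = ((53 + (-5 + 16))/5 + 3*(-10))**2 = ((53 + 11)*(1/5) - 30)**2 = (64*(1/5) - 30)**2 = (64/5 - 30)**2 = (-86/5)**2 = 7396/25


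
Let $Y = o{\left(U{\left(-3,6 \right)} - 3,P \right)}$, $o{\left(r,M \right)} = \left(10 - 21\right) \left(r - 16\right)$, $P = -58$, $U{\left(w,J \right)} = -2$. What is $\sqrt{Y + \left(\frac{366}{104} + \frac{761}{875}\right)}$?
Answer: $\frac{\sqrt{4873139635}}{4550} \approx 15.342$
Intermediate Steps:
$o{\left(r,M \right)} = 176 - 11 r$ ($o{\left(r,M \right)} = - 11 \left(-16 + r\right) = 176 - 11 r$)
$Y = 231$ ($Y = 176 - 11 \left(-2 - 3\right) = 176 - -55 = 176 + 55 = 231$)
$\sqrt{Y + \left(\frac{366}{104} + \frac{761}{875}\right)} = \sqrt{231 + \left(\frac{366}{104} + \frac{761}{875}\right)} = \sqrt{231 + \left(366 \cdot \frac{1}{104} + 761 \cdot \frac{1}{875}\right)} = \sqrt{231 + \left(\frac{183}{52} + \frac{761}{875}\right)} = \sqrt{231 + \frac{199697}{45500}} = \sqrt{\frac{10710197}{45500}} = \frac{\sqrt{4873139635}}{4550}$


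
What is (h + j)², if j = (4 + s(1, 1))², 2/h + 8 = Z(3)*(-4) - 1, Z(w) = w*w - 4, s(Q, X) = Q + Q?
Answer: 1085764/841 ≈ 1291.0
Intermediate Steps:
s(Q, X) = 2*Q
Z(w) = -4 + w² (Z(w) = w² - 4 = -4 + w²)
h = -2/29 (h = 2/(-8 + ((-4 + 3²)*(-4) - 1)) = 2/(-8 + ((-4 + 9)*(-4) - 1)) = 2/(-8 + (5*(-4) - 1)) = 2/(-8 + (-20 - 1)) = 2/(-8 - 21) = 2/(-29) = 2*(-1/29) = -2/29 ≈ -0.068966)
j = 36 (j = (4 + 2*1)² = (4 + 2)² = 6² = 36)
(h + j)² = (-2/29 + 36)² = (1042/29)² = 1085764/841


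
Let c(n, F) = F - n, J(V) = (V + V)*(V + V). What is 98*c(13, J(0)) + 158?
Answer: -1116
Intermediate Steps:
J(V) = 4*V² (J(V) = (2*V)*(2*V) = 4*V²)
98*c(13, J(0)) + 158 = 98*(4*0² - 1*13) + 158 = 98*(4*0 - 13) + 158 = 98*(0 - 13) + 158 = 98*(-13) + 158 = -1274 + 158 = -1116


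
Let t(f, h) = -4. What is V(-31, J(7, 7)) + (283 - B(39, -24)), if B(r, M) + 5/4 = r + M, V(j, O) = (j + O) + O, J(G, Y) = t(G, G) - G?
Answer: 865/4 ≈ 216.25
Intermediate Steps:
J(G, Y) = -4 - G
V(j, O) = j + 2*O (V(j, O) = (O + j) + O = j + 2*O)
B(r, M) = -5/4 + M + r (B(r, M) = -5/4 + (r + M) = -5/4 + (M + r) = -5/4 + M + r)
V(-31, J(7, 7)) + (283 - B(39, -24)) = (-31 + 2*(-4 - 1*7)) + (283 - (-5/4 - 24 + 39)) = (-31 + 2*(-4 - 7)) + (283 - 1*55/4) = (-31 + 2*(-11)) + (283 - 55/4) = (-31 - 22) + 1077/4 = -53 + 1077/4 = 865/4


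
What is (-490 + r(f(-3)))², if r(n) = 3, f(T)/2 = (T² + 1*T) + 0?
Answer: 237169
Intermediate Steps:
f(T) = 2*T + 2*T² (f(T) = 2*((T² + 1*T) + 0) = 2*((T² + T) + 0) = 2*((T + T²) + 0) = 2*(T + T²) = 2*T + 2*T²)
(-490 + r(f(-3)))² = (-490 + 3)² = (-487)² = 237169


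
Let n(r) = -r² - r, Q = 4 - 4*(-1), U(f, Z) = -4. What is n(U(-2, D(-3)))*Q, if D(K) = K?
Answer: -96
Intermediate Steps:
Q = 8 (Q = 4 + 4 = 8)
n(r) = -r - r²
n(U(-2, D(-3)))*Q = -1*(-4)*(1 - 4)*8 = -1*(-4)*(-3)*8 = -12*8 = -96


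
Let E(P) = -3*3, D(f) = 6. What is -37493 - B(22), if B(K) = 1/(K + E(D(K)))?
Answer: -487410/13 ≈ -37493.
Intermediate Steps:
E(P) = -9
B(K) = 1/(-9 + K) (B(K) = 1/(K - 9) = 1/(-9 + K))
-37493 - B(22) = -37493 - 1/(-9 + 22) = -37493 - 1/13 = -487410/13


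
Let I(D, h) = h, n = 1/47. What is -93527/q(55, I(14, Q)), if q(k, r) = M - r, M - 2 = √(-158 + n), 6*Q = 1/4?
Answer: -4958427432/4380623 + 808073280*I*√1551/4380623 ≈ -1131.9 + 7264.8*I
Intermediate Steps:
n = 1/47 ≈ 0.021277
Q = 1/24 (Q = (⅙)/4 = (⅙)*(¼) = 1/24 ≈ 0.041667)
M = 2 + 15*I*√1551/47 (M = 2 + √(-158 + 1/47) = 2 + √(-7425/47) = 2 + 15*I*√1551/47 ≈ 2.0 + 12.569*I)
q(k, r) = 2 - r + 15*I*√1551/47 (q(k, r) = (2 + 15*I*√1551/47) - r = 2 - r + 15*I*√1551/47)
-93527/q(55, I(14, Q)) = -93527/(2 - 1*1/24 + 15*I*√1551/47) = -93527/(2 - 1/24 + 15*I*√1551/47) = -93527/(47/24 + 15*I*√1551/47)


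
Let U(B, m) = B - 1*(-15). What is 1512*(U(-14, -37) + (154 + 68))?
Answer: 337176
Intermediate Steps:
U(B, m) = 15 + B (U(B, m) = B + 15 = 15 + B)
1512*(U(-14, -37) + (154 + 68)) = 1512*((15 - 14) + (154 + 68)) = 1512*(1 + 222) = 1512*223 = 337176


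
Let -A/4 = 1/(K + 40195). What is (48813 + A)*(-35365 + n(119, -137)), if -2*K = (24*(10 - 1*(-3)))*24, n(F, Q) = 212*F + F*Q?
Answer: -47044233503960/36451 ≈ -1.2906e+9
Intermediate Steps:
K = -3744 (K = -24*(10 - 1*(-3))*24/2 = -24*(10 + 3)*24/2 = -24*13*24/2 = -156*24 = -1/2*7488 = -3744)
A = -4/36451 (A = -4/(-3744 + 40195) = -4/36451 ≈ -0.00010974)
(48813 + A)*(-35365 + n(119, -137)) = (48813 - 4/36451)*(-35365 + 119*(212 - 137)) = 1779282659*(-35365 + 119*75)/36451 = 1779282659*(-35365 + 8925)/36451 = (1779282659/36451)*(-26440) = -47044233503960/36451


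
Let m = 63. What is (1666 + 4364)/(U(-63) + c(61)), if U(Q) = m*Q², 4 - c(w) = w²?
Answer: 67/2737 ≈ 0.024479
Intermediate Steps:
c(w) = 4 - w²
U(Q) = 63*Q²
(1666 + 4364)/(U(-63) + c(61)) = (1666 + 4364)/(63*(-63)² + (4 - 1*61²)) = 6030/(63*3969 + (4 - 1*3721)) = 6030/(250047 + (4 - 3721)) = 6030/(250047 - 3717) = 6030/246330 = 6030*(1/246330) = 67/2737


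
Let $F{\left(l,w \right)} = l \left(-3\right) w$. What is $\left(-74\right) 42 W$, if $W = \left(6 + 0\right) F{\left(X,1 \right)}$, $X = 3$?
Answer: $167832$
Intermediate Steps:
$F{\left(l,w \right)} = - 3 l w$
$W = -54$ ($W = \left(6 + 0\right) \left(\left(-3\right) 3 \cdot 1\right) = 6 \left(-9\right) = -54$)
$\left(-74\right) 42 W = \left(-74\right) 42 \left(-54\right) = \left(-3108\right) \left(-54\right) = 167832$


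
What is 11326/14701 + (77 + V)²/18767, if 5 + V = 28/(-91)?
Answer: 48691443522/46626029723 ≈ 1.0443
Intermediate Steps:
V = -69/13 (V = -5 + 28/(-91) = -5 + 28*(-1/91) = -5 - 4/13 = -69/13 ≈ -5.3077)
11326/14701 + (77 + V)²/18767 = 11326/14701 + (77 - 69/13)²/18767 = 11326*(1/14701) + (932/13)²*(1/18767) = 11326/14701 + (868624/169)*(1/18767) = 11326/14701 + 868624/3171623 = 48691443522/46626029723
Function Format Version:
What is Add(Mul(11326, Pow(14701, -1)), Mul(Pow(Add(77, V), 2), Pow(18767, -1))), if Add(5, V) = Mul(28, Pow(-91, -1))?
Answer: Rational(48691443522, 46626029723) ≈ 1.0443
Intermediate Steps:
V = Rational(-69, 13) (V = Add(-5, Mul(28, Pow(-91, -1))) = Add(-5, Mul(28, Rational(-1, 91))) = Add(-5, Rational(-4, 13)) = Rational(-69, 13) ≈ -5.3077)
Add(Mul(11326, Pow(14701, -1)), Mul(Pow(Add(77, V), 2), Pow(18767, -1))) = Add(Mul(11326, Pow(14701, -1)), Mul(Pow(Add(77, Rational(-69, 13)), 2), Pow(18767, -1))) = Add(Mul(11326, Rational(1, 14701)), Mul(Pow(Rational(932, 13), 2), Rational(1, 18767))) = Add(Rational(11326, 14701), Mul(Rational(868624, 169), Rational(1, 18767))) = Add(Rational(11326, 14701), Rational(868624, 3171623)) = Rational(48691443522, 46626029723)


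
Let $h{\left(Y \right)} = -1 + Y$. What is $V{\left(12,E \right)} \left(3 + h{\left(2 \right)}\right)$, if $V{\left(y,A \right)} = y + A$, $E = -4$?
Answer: $32$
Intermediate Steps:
$V{\left(y,A \right)} = A + y$
$V{\left(12,E \right)} \left(3 + h{\left(2 \right)}\right) = \left(-4 + 12\right) \left(3 + \left(-1 + 2\right)\right) = 8 \left(3 + 1\right) = 8 \cdot 4 = 32$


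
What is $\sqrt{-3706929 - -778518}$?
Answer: $3 i \sqrt{325379} \approx 1711.3 i$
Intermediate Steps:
$\sqrt{-3706929 - -778518} = \sqrt{-3706929 + 778518} = \sqrt{-2928411} = 3 i \sqrt{325379}$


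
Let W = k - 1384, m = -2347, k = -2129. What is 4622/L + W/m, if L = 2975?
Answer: 21299009/6982325 ≈ 3.0504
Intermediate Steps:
W = -3513 (W = -2129 - 1384 = -3513)
4622/L + W/m = 4622/2975 - 3513/(-2347) = 4622*(1/2975) - 3513*(-1/2347) = 4622/2975 + 3513/2347 = 21299009/6982325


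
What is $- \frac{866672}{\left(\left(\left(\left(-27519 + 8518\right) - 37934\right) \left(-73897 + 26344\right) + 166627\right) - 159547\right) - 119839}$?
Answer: $- \frac{54167}{169207331} \approx -0.00032012$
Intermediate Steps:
$- \frac{866672}{\left(\left(\left(\left(-27519 + 8518\right) - 37934\right) \left(-73897 + 26344\right) + 166627\right) - 159547\right) - 119839} = - \frac{866672}{\left(\left(\left(-19001 - 37934\right) \left(-47553\right) + 166627\right) - 159547\right) - 119839} = - \frac{866672}{\left(\left(\left(-56935\right) \left(-47553\right) + 166627\right) - 159547\right) - 119839} = - \frac{866672}{\left(\left(2707430055 + 166627\right) - 159547\right) - 119839} = - \frac{866672}{\left(2707596682 - 159547\right) - 119839} = - \frac{866672}{2707437135 - 119839} = - \frac{866672}{2707317296} = \left(-866672\right) \frac{1}{2707317296} = - \frac{54167}{169207331}$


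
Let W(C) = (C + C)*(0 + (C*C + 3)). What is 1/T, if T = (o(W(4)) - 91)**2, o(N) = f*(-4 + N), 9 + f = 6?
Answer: 1/286225 ≈ 3.4938e-6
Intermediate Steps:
f = -3 (f = -9 + 6 = -3)
W(C) = 2*C*(3 + C**2) (W(C) = (2*C)*(0 + (C**2 + 3)) = (2*C)*(0 + (3 + C**2)) = (2*C)*(3 + C**2) = 2*C*(3 + C**2))
o(N) = 12 - 3*N (o(N) = -3*(-4 + N) = 12 - 3*N)
T = 286225 (T = ((12 - 6*4*(3 + 4**2)) - 91)**2 = ((12 - 6*4*(3 + 16)) - 91)**2 = ((12 - 6*4*19) - 91)**2 = ((12 - 3*152) - 91)**2 = ((12 - 456) - 91)**2 = (-444 - 91)**2 = (-535)**2 = 286225)
1/T = 1/286225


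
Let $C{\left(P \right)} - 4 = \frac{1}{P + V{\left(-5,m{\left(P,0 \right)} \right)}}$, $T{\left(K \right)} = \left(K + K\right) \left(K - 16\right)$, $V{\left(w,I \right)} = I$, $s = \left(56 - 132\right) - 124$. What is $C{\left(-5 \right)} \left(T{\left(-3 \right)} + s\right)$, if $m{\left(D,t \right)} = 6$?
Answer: $-430$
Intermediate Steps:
$s = -200$ ($s = -76 - 124 = -200$)
$T{\left(K \right)} = 2 K \left(-16 + K\right)$
$C{\left(P \right)} = 4 + \frac{1}{6 + P}$ ($C{\left(P \right)} = 4 + \frac{1}{P + 6} = 4 + \frac{1}{6 + P}$)
$C{\left(-5 \right)} \left(T{\left(-3 \right)} + s\right) = \frac{25 + 4 \left(-5\right)}{6 - 5} \left(2 \left(-3\right) \left(-16 - 3\right) - 200\right) = \frac{25 - 20}{1} \left(2 \left(-3\right) \left(-19\right) - 200\right) = 1 \cdot 5 \left(114 - 200\right) = 5 \left(-86\right) = -430$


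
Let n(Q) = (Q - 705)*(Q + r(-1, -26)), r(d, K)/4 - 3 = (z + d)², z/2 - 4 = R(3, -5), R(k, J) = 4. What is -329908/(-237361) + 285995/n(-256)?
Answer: 140095222533/149636172176 ≈ 0.93624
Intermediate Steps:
z = 16 (z = 8 + 2*4 = 8 + 8 = 16)
r(d, K) = 12 + 4*(16 + d)²
n(Q) = (-705 + Q)*(912 + Q) (n(Q) = (Q - 705)*(Q + (12 + 4*(16 - 1)²)) = (-705 + Q)*(Q + (12 + 4*15²)) = (-705 + Q)*(Q + (12 + 4*225)) = (-705 + Q)*(Q + (12 + 900)) = (-705 + Q)*(Q + 912) = (-705 + Q)*(912 + Q))
-329908/(-237361) + 285995/n(-256) = -329908/(-237361) + 285995/(-642960 + (-256)² + 207*(-256)) = -329908*(-1/237361) + 285995/(-642960 + 65536 - 52992) = 329908/237361 + 285995/(-630416) = 329908/237361 + 285995*(-1/630416) = 329908/237361 - 285995/630416 = 140095222533/149636172176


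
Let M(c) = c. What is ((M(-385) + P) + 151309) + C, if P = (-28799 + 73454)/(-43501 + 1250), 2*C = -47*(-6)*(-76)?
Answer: 5923883553/42251 ≈ 1.4021e+5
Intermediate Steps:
C = -10716 (C = (-47*(-6)*(-76))/2 = (282*(-76))/2 = (1/2)*(-21432) = -10716)
P = -44655/42251 (P = 44655/(-42251) = 44655*(-1/42251) = -44655/42251 ≈ -1.0569)
((M(-385) + P) + 151309) + C = ((-385 - 44655/42251) + 151309) - 10716 = (-16311290/42251 + 151309) - 10716 = 6376645269/42251 - 10716 = 5923883553/42251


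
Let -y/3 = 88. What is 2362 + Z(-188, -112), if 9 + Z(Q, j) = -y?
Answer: 2617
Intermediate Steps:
y = -264 (y = -3*88 = -264)
Z(Q, j) = 255 (Z(Q, j) = -9 - 1*(-264) = -9 + 264 = 255)
2362 + Z(-188, -112) = 2362 + 255 = 2617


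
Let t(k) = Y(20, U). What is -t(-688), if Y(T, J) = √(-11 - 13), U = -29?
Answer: -2*I*√6 ≈ -4.899*I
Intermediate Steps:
Y(T, J) = 2*I*√6 (Y(T, J) = √(-24) = 2*I*√6)
t(k) = 2*I*√6
-t(-688) = -2*I*√6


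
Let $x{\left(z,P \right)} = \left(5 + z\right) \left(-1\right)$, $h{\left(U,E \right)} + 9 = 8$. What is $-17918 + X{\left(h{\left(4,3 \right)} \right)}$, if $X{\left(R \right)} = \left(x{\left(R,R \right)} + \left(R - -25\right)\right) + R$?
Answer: $-17899$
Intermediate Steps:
$h{\left(U,E \right)} = -1$ ($h{\left(U,E \right)} = -9 + 8 = -1$)
$x{\left(z,P \right)} = -5 - z$
$X{\left(R \right)} = 20 + R$ ($X{\left(R \right)} = \left(\left(-5 - R\right) + \left(R - -25\right)\right) + R = \left(\left(-5 - R\right) + \left(R + 25\right)\right) + R = \left(\left(-5 - R\right) + \left(25 + R\right)\right) + R = 20 + R$)
$-17918 + X{\left(h{\left(4,3 \right)} \right)} = -17918 + \left(20 - 1\right) = -17918 + 19 = -17899$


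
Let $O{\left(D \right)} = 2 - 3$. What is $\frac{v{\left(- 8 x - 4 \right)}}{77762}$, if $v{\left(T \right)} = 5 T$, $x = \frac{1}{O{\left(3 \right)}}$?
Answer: $\frac{10}{38881} \approx 0.00025719$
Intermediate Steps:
$O{\left(D \right)} = -1$ ($O{\left(D \right)} = 2 - 3 = -1$)
$x = -1$ ($x = \frac{1}{-1} = -1$)
$\frac{v{\left(- 8 x - 4 \right)}}{77762} = \frac{5 \left(\left(-8\right) \left(-1\right) - 4\right)}{77762} = 5 \left(8 - 4\right) \frac{1}{77762} = 5 \cdot 4 \cdot \frac{1}{77762} = 20 \cdot \frac{1}{77762} = \frac{10}{38881}$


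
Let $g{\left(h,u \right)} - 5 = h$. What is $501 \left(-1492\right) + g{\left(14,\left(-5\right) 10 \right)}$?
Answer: $-747473$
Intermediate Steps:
$g{\left(h,u \right)} = 5 + h$
$501 \left(-1492\right) + g{\left(14,\left(-5\right) 10 \right)} = 501 \left(-1492\right) + \left(5 + 14\right) = -747492 + 19 = -747473$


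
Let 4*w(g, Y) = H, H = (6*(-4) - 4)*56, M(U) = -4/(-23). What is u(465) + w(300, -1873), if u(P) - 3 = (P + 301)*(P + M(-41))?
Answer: 8186487/23 ≈ 3.5593e+5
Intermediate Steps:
M(U) = 4/23 (M(U) = -4*(-1/23) = 4/23)
H = -1568 (H = (-24 - 4)*56 = -28*56 = -1568)
u(P) = 3 + (301 + P)*(4/23 + P) (u(P) = 3 + (P + 301)*(P + 4/23) = 3 + (301 + P)*(4/23 + P))
w(g, Y) = -392 (w(g, Y) = (¼)*(-1568) = -392)
u(465) + w(300, -1873) = (1273/23 + 465² + (6927/23)*465) - 392 = (1273/23 + 216225 + 3221055/23) - 392 = 8195503/23 - 392 = 8186487/23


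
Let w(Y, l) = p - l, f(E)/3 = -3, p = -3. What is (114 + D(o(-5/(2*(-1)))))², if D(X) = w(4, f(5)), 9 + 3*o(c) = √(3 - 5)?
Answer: 14400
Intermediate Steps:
f(E) = -9 (f(E) = 3*(-3) = -9)
o(c) = -3 + I*√2/3 (o(c) = -3 + √(3 - 5)/3 = -3 + √(-2)/3 = -3 + (I*√2)/3 = -3 + I*√2/3)
w(Y, l) = -3 - l
D(X) = 6 (D(X) = -3 - 1*(-9) = -3 + 9 = 6)
(114 + D(o(-5/(2*(-1)))))² = (114 + 6)² = 120² = 14400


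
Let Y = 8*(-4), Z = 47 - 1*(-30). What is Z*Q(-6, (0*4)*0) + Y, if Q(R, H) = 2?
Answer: 122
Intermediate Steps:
Z = 77 (Z = 47 + 30 = 77)
Y = -32
Z*Q(-6, (0*4)*0) + Y = 77*2 - 32 = 154 - 32 = 122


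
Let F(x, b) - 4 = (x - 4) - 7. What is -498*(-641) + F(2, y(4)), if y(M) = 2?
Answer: 319213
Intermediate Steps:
F(x, b) = -7 + x (F(x, b) = 4 + ((x - 4) - 7) = 4 + ((-4 + x) - 7) = 4 + (-11 + x) = -7 + x)
-498*(-641) + F(2, y(4)) = -498*(-641) + (-7 + 2) = 319218 - 5 = 319213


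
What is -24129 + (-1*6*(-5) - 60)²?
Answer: -23229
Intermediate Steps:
-24129 + (-1*6*(-5) - 60)² = -24129 + (-6*(-5) - 60)² = -24129 + (30 - 60)² = -24129 + (-30)² = -24129 + 900 = -23229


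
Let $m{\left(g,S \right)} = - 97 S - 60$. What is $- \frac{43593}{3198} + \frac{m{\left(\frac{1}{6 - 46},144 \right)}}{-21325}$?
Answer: $- \frac{294919727}{22732450} \approx -12.974$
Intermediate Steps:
$m{\left(g,S \right)} = -60 - 97 S$
$- \frac{43593}{3198} + \frac{m{\left(\frac{1}{6 - 46},144 \right)}}{-21325} = - \frac{43593}{3198} + \frac{-60 - 13968}{-21325} = \left(-43593\right) \frac{1}{3198} + \left(-60 - 13968\right) \left(- \frac{1}{21325}\right) = - \frac{14531}{1066} - - \frac{14028}{21325} = - \frac{14531}{1066} + \frac{14028}{21325} = - \frac{294919727}{22732450}$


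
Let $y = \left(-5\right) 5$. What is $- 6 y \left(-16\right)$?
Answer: $-2400$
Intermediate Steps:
$y = -25$
$- 6 y \left(-16\right) = \left(-6\right) \left(-25\right) \left(-16\right) = 150 \left(-16\right) = -2400$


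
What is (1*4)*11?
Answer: 44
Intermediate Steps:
(1*4)*11 = 4*11 = 44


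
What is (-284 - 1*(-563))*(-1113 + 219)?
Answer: -249426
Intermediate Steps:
(-284 - 1*(-563))*(-1113 + 219) = (-284 + 563)*(-894) = 279*(-894) = -249426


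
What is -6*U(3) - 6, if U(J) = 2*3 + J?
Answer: -60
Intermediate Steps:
U(J) = 6 + J
-6*U(3) - 6 = -6*(6 + 3) - 6 = -6*9 - 6 = -54 - 6 = -60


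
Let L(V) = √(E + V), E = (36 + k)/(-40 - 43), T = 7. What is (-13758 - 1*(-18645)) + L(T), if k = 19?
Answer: 4887 + √43658/83 ≈ 4889.5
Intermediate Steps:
E = -55/83 (E = (36 + 19)/(-40 - 43) = 55/(-83) = 55*(-1/83) = -55/83 ≈ -0.66265)
L(V) = √(-55/83 + V)
(-13758 - 1*(-18645)) + L(T) = (-13758 - 1*(-18645)) + √(-4565 + 6889*7)/83 = (-13758 + 18645) + √(-4565 + 48223)/83 = 4887 + √43658/83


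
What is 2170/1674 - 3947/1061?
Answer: -69434/28647 ≈ -2.4238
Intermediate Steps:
2170/1674 - 3947/1061 = 2170*(1/1674) - 3947*1/1061 = 35/27 - 3947/1061 = -69434/28647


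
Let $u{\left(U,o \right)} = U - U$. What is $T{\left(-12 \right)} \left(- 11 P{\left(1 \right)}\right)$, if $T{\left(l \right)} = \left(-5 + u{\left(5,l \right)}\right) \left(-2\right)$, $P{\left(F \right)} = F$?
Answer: $-110$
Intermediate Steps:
$u{\left(U,o \right)} = 0$
$T{\left(l \right)} = 10$ ($T{\left(l \right)} = \left(-5 + 0\right) \left(-2\right) = \left(-5\right) \left(-2\right) = 10$)
$T{\left(-12 \right)} \left(- 11 P{\left(1 \right)}\right) = 10 \left(\left(-11\right) 1\right) = 10 \left(-11\right) = -110$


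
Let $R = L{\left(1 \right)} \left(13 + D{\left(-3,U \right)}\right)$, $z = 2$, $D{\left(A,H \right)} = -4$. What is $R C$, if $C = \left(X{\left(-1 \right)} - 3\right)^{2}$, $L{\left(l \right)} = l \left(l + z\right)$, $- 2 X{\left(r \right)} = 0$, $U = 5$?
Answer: $243$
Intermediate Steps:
$X{\left(r \right)} = 0$ ($X{\left(r \right)} = \left(- \frac{1}{2}\right) 0 = 0$)
$L{\left(l \right)} = l \left(2 + l\right)$ ($L{\left(l \right)} = l \left(l + 2\right) = l \left(2 + l\right)$)
$R = 27$ ($R = 1 \left(2 + 1\right) \left(13 - 4\right) = 1 \cdot 3 \cdot 9 = 3 \cdot 9 = 27$)
$C = 9$ ($C = \left(0 - 3\right)^{2} = \left(-3\right)^{2} = 9$)
$R C = 27 \cdot 9 = 243$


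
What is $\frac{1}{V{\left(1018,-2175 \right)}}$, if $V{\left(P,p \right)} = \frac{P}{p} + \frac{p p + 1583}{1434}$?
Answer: $\frac{173275}{571727366} \approx 0.00030307$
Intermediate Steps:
$V{\left(P,p \right)} = \frac{1583}{1434} + \frac{p^{2}}{1434} + \frac{P}{p}$ ($V{\left(P,p \right)} = \frac{P}{p} + \left(p^{2} + 1583\right) \frac{1}{1434} = \frac{P}{p} + \left(1583 + p^{2}\right) \frac{1}{1434} = \frac{P}{p} + \left(\frac{1583}{1434} + \frac{p^{2}}{1434}\right) = \frac{1583}{1434} + \frac{p^{2}}{1434} + \frac{P}{p}$)
$\frac{1}{V{\left(1018,-2175 \right)}} = \frac{1}{\frac{1}{-2175} \left(1018 + \frac{1}{1434} \left(-2175\right) \left(1583 + \left(-2175\right)^{2}\right)\right)} = \frac{1}{\left(- \frac{1}{2175}\right) \left(1018 + \frac{1}{1434} \left(-2175\right) \left(1583 + 4730625\right)\right)} = \frac{1}{\left(- \frac{1}{2175}\right) \left(1018 + \frac{1}{1434} \left(-2175\right) 4732208\right)} = \frac{1}{\left(- \frac{1}{2175}\right) \left(1018 - \frac{1715425400}{239}\right)} = \frac{1}{\left(- \frac{1}{2175}\right) \left(- \frac{1715182098}{239}\right)} = \frac{1}{\frac{571727366}{173275}} = \frac{173275}{571727366}$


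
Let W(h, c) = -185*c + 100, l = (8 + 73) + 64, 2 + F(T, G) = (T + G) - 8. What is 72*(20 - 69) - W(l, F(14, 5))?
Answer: -1963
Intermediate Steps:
F(T, G) = -10 + G + T (F(T, G) = -2 + ((T + G) - 8) = -2 + ((G + T) - 8) = -2 + (-8 + G + T) = -10 + G + T)
l = 145 (l = 81 + 64 = 145)
W(h, c) = 100 - 185*c
72*(20 - 69) - W(l, F(14, 5)) = 72*(20 - 69) - (100 - 185*(-10 + 5 + 14)) = 72*(-49) - (100 - 185*9) = -3528 - (100 - 1665) = -3528 - 1*(-1565) = -3528 + 1565 = -1963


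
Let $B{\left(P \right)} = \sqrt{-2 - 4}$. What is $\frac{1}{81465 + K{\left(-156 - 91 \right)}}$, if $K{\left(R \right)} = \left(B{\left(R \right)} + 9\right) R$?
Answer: $\frac{13207}{1046610103} + \frac{247 i \sqrt{6}}{6279660618} \approx 1.2619 \cdot 10^{-5} + 9.6347 \cdot 10^{-8} i$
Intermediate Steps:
$B{\left(P \right)} = i \sqrt{6}$ ($B{\left(P \right)} = \sqrt{-6} = i \sqrt{6}$)
$K{\left(R \right)} = R \left(9 + i \sqrt{6}\right)$ ($K{\left(R \right)} = \left(i \sqrt{6} + 9\right) R = \left(9 + i \sqrt{6}\right) R = R \left(9 + i \sqrt{6}\right)$)
$\frac{1}{81465 + K{\left(-156 - 91 \right)}} = \frac{1}{81465 + \left(-156 - 91\right) \left(9 + i \sqrt{6}\right)} = \frac{1}{81465 - 247 \left(9 + i \sqrt{6}\right)} = \frac{1}{81465 - \left(2223 + 247 i \sqrt{6}\right)} = \frac{1}{79242 - 247 i \sqrt{6}}$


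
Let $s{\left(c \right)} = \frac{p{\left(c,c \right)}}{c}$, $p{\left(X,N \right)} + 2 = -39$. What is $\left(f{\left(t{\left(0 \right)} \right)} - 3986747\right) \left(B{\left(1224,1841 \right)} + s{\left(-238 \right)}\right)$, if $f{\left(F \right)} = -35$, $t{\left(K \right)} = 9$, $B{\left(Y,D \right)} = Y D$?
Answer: $- \frac{1069066423393303}{119} \approx -8.9837 \cdot 10^{12}$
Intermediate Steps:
$p{\left(X,N \right)} = -41$ ($p{\left(X,N \right)} = -2 - 39 = -41$)
$B{\left(Y,D \right)} = D Y$
$s{\left(c \right)} = - \frac{41}{c}$
$\left(f{\left(t{\left(0 \right)} \right)} - 3986747\right) \left(B{\left(1224,1841 \right)} + s{\left(-238 \right)}\right) = \left(-35 - 3986747\right) \left(1841 \cdot 1224 - \frac{41}{-238}\right) = - 3986782 \left(2253384 - - \frac{41}{238}\right) = - 3986782 \left(2253384 + \frac{41}{238}\right) = \left(-3986782\right) \frac{536305433}{238} = - \frac{1069066423393303}{119}$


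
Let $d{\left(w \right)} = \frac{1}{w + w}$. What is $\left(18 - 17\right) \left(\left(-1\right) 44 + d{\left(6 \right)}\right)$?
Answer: $- \frac{527}{12} \approx -43.917$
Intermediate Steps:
$d{\left(w \right)} = \frac{1}{2 w}$
$\left(18 - 17\right) \left(\left(-1\right) 44 + d{\left(6 \right)}\right) = \left(18 - 17\right) \left(\left(-1\right) 44 + \frac{1}{2 \cdot 6}\right) = 1 \left(-44 + \frac{1}{2} \cdot \frac{1}{6}\right) = 1 \left(-44 + \frac{1}{12}\right) = 1 \left(- \frac{527}{12}\right) = - \frac{527}{12}$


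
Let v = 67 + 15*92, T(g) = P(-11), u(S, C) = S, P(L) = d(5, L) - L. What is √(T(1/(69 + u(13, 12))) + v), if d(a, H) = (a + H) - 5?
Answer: √1447 ≈ 38.039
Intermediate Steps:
d(a, H) = -5 + H + a (d(a, H) = (H + a) - 5 = -5 + H + a)
P(L) = 0 (P(L) = (-5 + L + 5) - L = L - L = 0)
T(g) = 0
v = 1447 (v = 67 + 1380 = 1447)
√(T(1/(69 + u(13, 12))) + v) = √(0 + 1447) = √1447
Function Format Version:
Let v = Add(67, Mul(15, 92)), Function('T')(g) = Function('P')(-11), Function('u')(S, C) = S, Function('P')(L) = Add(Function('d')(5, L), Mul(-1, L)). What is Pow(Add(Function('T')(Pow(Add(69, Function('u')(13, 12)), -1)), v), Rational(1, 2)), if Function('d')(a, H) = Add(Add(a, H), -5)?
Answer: Pow(1447, Rational(1, 2)) ≈ 38.039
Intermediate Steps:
Function('d')(a, H) = Add(-5, H, a) (Function('d')(a, H) = Add(Add(H, a), -5) = Add(-5, H, a))
Function('P')(L) = 0 (Function('P')(L) = Add(Add(-5, L, 5), Mul(-1, L)) = Add(L, Mul(-1, L)) = 0)
Function('T')(g) = 0
v = 1447 (v = Add(67, 1380) = 1447)
Pow(Add(Function('T')(Pow(Add(69, Function('u')(13, 12)), -1)), v), Rational(1, 2)) = Pow(Add(0, 1447), Rational(1, 2)) = Pow(1447, Rational(1, 2))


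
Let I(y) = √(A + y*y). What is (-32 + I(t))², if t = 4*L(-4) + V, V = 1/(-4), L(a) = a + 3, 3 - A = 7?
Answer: 12769/16 ≈ 798.06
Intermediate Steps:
A = -4 (A = 3 - 1*7 = 3 - 7 = -4)
L(a) = 3 + a
V = -¼ ≈ -0.25000
t = -17/4 (t = 4*(3 - 4) - ¼ = 4*(-1) - ¼ = -4 - ¼ = -17/4 ≈ -4.2500)
I(y) = √(-4 + y²) (I(y) = √(-4 + y*y) = √(-4 + y²))
(-32 + I(t))² = (-32 + √(-4 + (-17/4)²))² = (-32 + √(-4 + 289/16))² = (-32 + √(225/16))² = (-32 + 15/4)² = (-113/4)² = 12769/16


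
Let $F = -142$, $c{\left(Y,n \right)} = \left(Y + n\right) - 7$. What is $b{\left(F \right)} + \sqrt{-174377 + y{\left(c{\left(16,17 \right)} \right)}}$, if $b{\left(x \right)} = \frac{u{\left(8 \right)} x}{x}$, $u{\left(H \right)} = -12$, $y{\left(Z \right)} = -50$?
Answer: $-12 + i \sqrt{174427} \approx -12.0 + 417.64 i$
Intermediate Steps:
$c{\left(Y,n \right)} = -7 + Y + n$
$b{\left(x \right)} = -12$ ($b{\left(x \right)} = \frac{\left(-12\right) x}{x} = -12$)
$b{\left(F \right)} + \sqrt{-174377 + y{\left(c{\left(16,17 \right)} \right)}} = -12 + \sqrt{-174377 - 50} = -12 + \sqrt{-174427} = -12 + i \sqrt{174427}$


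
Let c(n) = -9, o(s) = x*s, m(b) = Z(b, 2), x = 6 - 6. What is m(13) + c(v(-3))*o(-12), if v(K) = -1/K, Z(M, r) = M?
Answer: 13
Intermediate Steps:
x = 0
m(b) = b
o(s) = 0 (o(s) = 0*s = 0)
m(13) + c(v(-3))*o(-12) = 13 - 9*0 = 13 + 0 = 13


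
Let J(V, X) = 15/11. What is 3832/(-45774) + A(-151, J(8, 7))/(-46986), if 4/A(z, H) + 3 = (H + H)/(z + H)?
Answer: -6209644255/74200432158 ≈ -0.083687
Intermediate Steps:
J(V, X) = 15/11 (J(V, X) = 15*(1/11) = 15/11)
A(z, H) = 4/(-3 + 2*H/(H + z)) (A(z, H) = 4/(-3 + (H + H)/(z + H)) = 4/(-3 + (2*H)/(H + z)) = 4/(-3 + 2*H/(H + z)))
3832/(-45774) + A(-151, J(8, 7))/(-46986) = 3832/(-45774) + (4*(-1*15/11 - 1*(-151))/(15/11 + 3*(-151)))/(-46986) = 3832*(-1/45774) + (4*(-15/11 + 151)/(15/11 - 453))*(-1/46986) = -1916/22887 + (4*(1646/11)/(-4968/11))*(-1/46986) = -1916/22887 + (4*(-11/4968)*(1646/11))*(-1/46986) = -1916/22887 - 823/621*(-1/46986) = -1916/22887 + 823/29178306 = -6209644255/74200432158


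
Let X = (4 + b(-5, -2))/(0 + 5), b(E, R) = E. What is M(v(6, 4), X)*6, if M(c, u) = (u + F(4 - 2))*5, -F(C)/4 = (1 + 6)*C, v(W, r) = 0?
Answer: -1686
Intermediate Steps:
F(C) = -28*C (F(C) = -4*(1 + 6)*C = -28*C)
X = -1/5 (X = (4 - 5)/(0 + 5) = -1/5 ≈ -0.20000)
M(c, u) = -280 + 5*u (M(c, u) = (u - 28*(4 - 2))*5 = (u - 28*2)*5 = (u - 56)*5 = (-56 + u)*5 = -280 + 5*u)
M(v(6, 4), X)*6 = (-280 + 5*(-1/5))*6 = (-280 - 1)*6 = -281*6 = -1686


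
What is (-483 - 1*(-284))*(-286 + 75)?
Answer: 41989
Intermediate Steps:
(-483 - 1*(-284))*(-286 + 75) = (-483 + 284)*(-211) = -199*(-211) = 41989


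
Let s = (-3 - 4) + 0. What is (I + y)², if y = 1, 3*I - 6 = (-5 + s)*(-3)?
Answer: 225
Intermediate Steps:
s = -7 (s = -7 + 0 = -7)
I = 14 (I = 2 + ((-5 - 7)*(-3))/3 = 2 + (-12*(-3))/3 = 2 + (⅓)*36 = 2 + 12 = 14)
(I + y)² = (14 + 1)² = 15² = 225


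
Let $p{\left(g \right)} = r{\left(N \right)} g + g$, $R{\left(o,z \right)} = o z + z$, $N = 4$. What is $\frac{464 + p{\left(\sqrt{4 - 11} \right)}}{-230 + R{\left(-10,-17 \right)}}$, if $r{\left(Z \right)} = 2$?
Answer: $- \frac{464}{77} - \frac{3 i \sqrt{7}}{77} \approx -6.026 - 0.10308 i$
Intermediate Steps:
$R{\left(o,z \right)} = z + o z$
$p{\left(g \right)} = 3 g$ ($p{\left(g \right)} = 2 g + g = 3 g$)
$\frac{464 + p{\left(\sqrt{4 - 11} \right)}}{-230 + R{\left(-10,-17 \right)}} = \frac{464 + 3 \sqrt{4 - 11}}{-230 - 17 \left(1 - 10\right)} = \frac{464 + 3 \sqrt{-7}}{-230 - -153} = \frac{464 + 3 i \sqrt{7}}{-230 + 153} = \frac{464 + 3 i \sqrt{7}}{-77} = \left(464 + 3 i \sqrt{7}\right) \left(- \frac{1}{77}\right) = - \frac{464}{77} - \frac{3 i \sqrt{7}}{77}$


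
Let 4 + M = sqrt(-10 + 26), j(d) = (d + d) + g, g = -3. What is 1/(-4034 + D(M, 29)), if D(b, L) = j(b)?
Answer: -1/4037 ≈ -0.00024771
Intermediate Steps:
j(d) = -3 + 2*d (j(d) = (d + d) - 3 = 2*d - 3 = -3 + 2*d)
M = 0 (M = -4 + sqrt(-10 + 26) = -4 + sqrt(16) = -4 + 4 = 0)
D(b, L) = -3 + 2*b
1/(-4034 + D(M, 29)) = 1/(-4034 + (-3 + 2*0)) = 1/(-4034 + (-3 + 0)) = 1/(-4034 - 3) = 1/(-4037) = -1/4037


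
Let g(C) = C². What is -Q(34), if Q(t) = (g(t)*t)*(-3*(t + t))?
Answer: 8018016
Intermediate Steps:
Q(t) = -6*t⁴ (Q(t) = (t²*t)*(-3*(t + t)) = t³*(-6*t) = -6*t⁴)
-Q(34) = -(-6)*34⁴ = -(-6)*1336336 = -1*(-8018016) = 8018016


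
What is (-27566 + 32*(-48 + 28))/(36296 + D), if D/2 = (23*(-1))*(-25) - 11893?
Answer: -14103/6830 ≈ -2.0649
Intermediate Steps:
D = -22636 (D = 2*((23*(-1))*(-25) - 11893) = 2*(-23*(-25) - 11893) = 2*(575 - 11893) = 2*(-11318) = -22636)
(-27566 + 32*(-48 + 28))/(36296 + D) = (-27566 + 32*(-48 + 28))/(36296 - 22636) = (-27566 + 32*(-20))/13660 = (-27566 - 640)*(1/13660) = -28206*1/13660 = -14103/6830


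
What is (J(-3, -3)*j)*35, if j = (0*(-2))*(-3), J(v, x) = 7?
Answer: 0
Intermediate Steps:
j = 0 (j = 0*(-3) = 0)
(J(-3, -3)*j)*35 = (7*0)*35 = 0*35 = 0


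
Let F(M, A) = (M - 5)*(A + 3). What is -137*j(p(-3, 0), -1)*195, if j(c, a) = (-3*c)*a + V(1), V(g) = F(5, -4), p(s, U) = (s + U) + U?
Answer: 240435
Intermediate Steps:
p(s, U) = s + 2*U (p(s, U) = (U + s) + U = s + 2*U)
F(M, A) = (-5 + M)*(3 + A)
V(g) = 0 (V(g) = -15 - 5*(-4) + 3*5 - 4*5 = -15 + 20 + 15 - 20 = 0)
j(c, a) = -3*a*c (j(c, a) = (-3*c)*a + 0 = -3*a*c + 0 = -3*a*c)
-137*j(p(-3, 0), -1)*195 = -(-411)*(-1)*(-3 + 2*0)*195 = -(-411)*(-1)*(-3 + 0)*195 = -(-411)*(-1)*(-3)*195 = -137*(-9)*195 = 1233*195 = 240435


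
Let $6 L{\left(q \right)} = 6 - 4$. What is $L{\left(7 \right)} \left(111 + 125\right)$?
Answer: $\frac{236}{3} \approx 78.667$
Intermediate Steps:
$L{\left(q \right)} = \frac{1}{3}$ ($L{\left(q \right)} = \frac{6 - 4}{6} = \frac{1}{6} \cdot 2 = \frac{1}{3}$)
$L{\left(7 \right)} \left(111 + 125\right) = \frac{111 + 125}{3} = \frac{1}{3} \cdot 236 = \frac{236}{3}$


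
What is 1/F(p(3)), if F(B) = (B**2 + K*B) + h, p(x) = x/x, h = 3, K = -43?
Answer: -1/39 ≈ -0.025641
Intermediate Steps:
p(x) = 1
F(B) = 3 + B**2 - 43*B (F(B) = (B**2 - 43*B) + 3 = 3 + B**2 - 43*B)
1/F(p(3)) = 1/(3 + 1**2 - 43*1) = 1/(3 + 1 - 43) = 1/(-39) = -1/39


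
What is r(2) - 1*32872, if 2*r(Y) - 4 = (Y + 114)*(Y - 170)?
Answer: -42614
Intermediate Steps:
r(Y) = 2 + (-170 + Y)*(114 + Y)/2 (r(Y) = 2 + ((Y + 114)*(Y - 170))/2 = 2 + ((114 + Y)*(-170 + Y))/2 = 2 + ((-170 + Y)*(114 + Y))/2 = 2 + (-170 + Y)*(114 + Y)/2)
r(2) - 1*32872 = (-9688 + (½)*2² - 28*2) - 1*32872 = (-9688 + (½)*4 - 56) - 32872 = (-9688 + 2 - 56) - 32872 = -9742 - 32872 = -42614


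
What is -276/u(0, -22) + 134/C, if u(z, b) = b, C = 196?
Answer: 14261/1078 ≈ 13.229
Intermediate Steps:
-276/u(0, -22) + 134/C = -276/(-22) + 134/196 = -276*(-1/22) + 134*(1/196) = 138/11 + 67/98 = 14261/1078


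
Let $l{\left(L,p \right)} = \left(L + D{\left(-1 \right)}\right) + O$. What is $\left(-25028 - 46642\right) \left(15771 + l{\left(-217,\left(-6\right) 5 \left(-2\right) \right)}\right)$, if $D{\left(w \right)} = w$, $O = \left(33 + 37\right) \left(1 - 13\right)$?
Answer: $-1054480710$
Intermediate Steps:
$O = -840$ ($O = 70 \left(-12\right) = -840$)
$l{\left(L,p \right)} = -841 + L$ ($l{\left(L,p \right)} = \left(L - 1\right) - 840 = \left(-1 + L\right) - 840 = -841 + L$)
$\left(-25028 - 46642\right) \left(15771 + l{\left(-217,\left(-6\right) 5 \left(-2\right) \right)}\right) = \left(-25028 - 46642\right) \left(15771 - 1058\right) = - 71670 \left(15771 - 1058\right) = \left(-71670\right) 14713 = -1054480710$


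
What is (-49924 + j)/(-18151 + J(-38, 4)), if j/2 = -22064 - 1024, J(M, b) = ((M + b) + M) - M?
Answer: 19220/3637 ≈ 5.2846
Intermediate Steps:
J(M, b) = M + b (J(M, b) = (b + 2*M) - M = M + b)
j = -46176 (j = 2*(-22064 - 1024) = 2*(-23088) = -46176)
(-49924 + j)/(-18151 + J(-38, 4)) = (-49924 - 46176)/(-18151 + (-38 + 4)) = -96100/(-18151 - 34) = -96100/(-18185) = -96100*(-1/18185) = 19220/3637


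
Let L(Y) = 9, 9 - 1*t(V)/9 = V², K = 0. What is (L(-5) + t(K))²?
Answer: 8100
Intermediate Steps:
t(V) = 81 - 9*V²
(L(-5) + t(K))² = (9 + (81 - 9*0²))² = (9 + (81 - 9*0))² = (9 + (81 + 0))² = (9 + 81)² = 90² = 8100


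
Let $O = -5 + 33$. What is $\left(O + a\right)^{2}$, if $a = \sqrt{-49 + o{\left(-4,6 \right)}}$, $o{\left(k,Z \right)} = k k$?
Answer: $\left(28 + i \sqrt{33}\right)^{2} \approx 751.0 + 321.7 i$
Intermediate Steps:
$o{\left(k,Z \right)} = k^{2}$
$O = 28$
$a = i \sqrt{33}$ ($a = \sqrt{-49 + \left(-4\right)^{2}} = \sqrt{-49 + 16} = \sqrt{-33} = i \sqrt{33} \approx 5.7446 i$)
$\left(O + a\right)^{2} = \left(28 + i \sqrt{33}\right)^{2}$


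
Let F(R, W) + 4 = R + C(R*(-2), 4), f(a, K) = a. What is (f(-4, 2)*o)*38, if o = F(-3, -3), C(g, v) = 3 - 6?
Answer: 1520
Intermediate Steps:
C(g, v) = -3 (C(g, v) = 3 - 1*6 = 3 - 6 = -3)
F(R, W) = -7 + R (F(R, W) = -4 + (R - 3) = -4 + (-3 + R) = -7 + R)
o = -10 (o = -7 - 3 = -10)
(f(-4, 2)*o)*38 = -4*(-10)*38 = 40*38 = 1520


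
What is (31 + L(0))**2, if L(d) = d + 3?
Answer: 1156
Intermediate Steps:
L(d) = 3 + d
(31 + L(0))**2 = (31 + (3 + 0))**2 = (31 + 3)**2 = 34**2 = 1156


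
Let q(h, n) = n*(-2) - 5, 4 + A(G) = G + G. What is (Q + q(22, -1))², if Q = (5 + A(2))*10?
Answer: 2209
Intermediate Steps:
A(G) = -4 + 2*G (A(G) = -4 + (G + G) = -4 + 2*G)
q(h, n) = -5 - 2*n (q(h, n) = -2*n - 5 = -5 - 2*n)
Q = 50 (Q = (5 + (-4 + 2*2))*10 = (5 + (-4 + 4))*10 = (5 + 0)*10 = 5*10 = 50)
(Q + q(22, -1))² = (50 + (-5 - 2*(-1)))² = (50 + (-5 + 2))² = (50 - 3)² = 47² = 2209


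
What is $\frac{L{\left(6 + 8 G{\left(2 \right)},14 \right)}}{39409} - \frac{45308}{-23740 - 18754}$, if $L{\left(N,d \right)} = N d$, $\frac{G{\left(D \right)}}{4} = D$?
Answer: $\frac{913593546}{837323023} \approx 1.0911$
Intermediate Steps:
$G{\left(D \right)} = 4 D$
$\frac{L{\left(6 + 8 G{\left(2 \right)},14 \right)}}{39409} - \frac{45308}{-23740 - 18754} = \frac{\left(6 + 8 \cdot 4 \cdot 2\right) 14}{39409} - \frac{45308}{-23740 - 18754} = \left(6 + 8 \cdot 8\right) 14 \cdot \frac{1}{39409} - \frac{45308}{-23740 - 18754} = \left(6 + 64\right) 14 \cdot \frac{1}{39409} - \frac{45308}{-42494} = 70 \cdot 14 \cdot \frac{1}{39409} - - \frac{22654}{21247} = 980 \cdot \frac{1}{39409} + \frac{22654}{21247} = \frac{980}{39409} + \frac{22654}{21247} = \frac{913593546}{837323023}$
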